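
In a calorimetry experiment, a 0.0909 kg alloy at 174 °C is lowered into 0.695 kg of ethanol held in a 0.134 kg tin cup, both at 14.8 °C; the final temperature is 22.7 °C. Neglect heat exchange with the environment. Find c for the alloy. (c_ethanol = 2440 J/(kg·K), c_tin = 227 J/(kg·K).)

Taking heat into each body as positive, Σ m c ΔT = 0:
0.0909×c×(22.7 − 174) + 0.695×2440×(22.7 − 14.8) + 0.134×227×(22.7 − 14.8) = 0
-13.75 c = -13637
c = -13637/-13.75 ≈ 991.6 J/(kg·K)

c ≈ 992 J/(kg·K)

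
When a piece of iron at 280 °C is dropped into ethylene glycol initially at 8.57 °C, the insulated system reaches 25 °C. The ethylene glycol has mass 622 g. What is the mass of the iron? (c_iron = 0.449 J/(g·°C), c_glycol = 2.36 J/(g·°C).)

m ≈ 211 g

Let T be the final temperature. ΣQ_i = 0:
m·0.449·(25 − 280) + 622·2.36·(25 − 8.57) = 0
-114.5 m = -24118
m = -24118/-114.5 ≈ 210.6 g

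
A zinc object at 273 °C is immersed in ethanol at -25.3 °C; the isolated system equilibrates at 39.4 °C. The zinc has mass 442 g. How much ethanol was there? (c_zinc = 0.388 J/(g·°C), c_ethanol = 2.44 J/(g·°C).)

m ≈ 254 g

Net heat exchanged in the isolated system is zero:
442·0.388·(39.4 − 273) + m·2.44·(39.4 − (-25.3)) = 0
157.87 m = 40061
m = 40061/157.87 ≈ 253.8 g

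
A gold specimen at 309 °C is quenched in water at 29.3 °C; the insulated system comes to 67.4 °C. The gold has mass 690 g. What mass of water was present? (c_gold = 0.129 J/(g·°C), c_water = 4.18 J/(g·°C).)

m ≈ 135 g

Conservation of energy gives ΣQ = 0:
690·0.129·(67.4 − 309) + m·4.18·(67.4 − 29.3) = 0
159.26 m = 21505
m = 21505/159.26 ≈ 135 g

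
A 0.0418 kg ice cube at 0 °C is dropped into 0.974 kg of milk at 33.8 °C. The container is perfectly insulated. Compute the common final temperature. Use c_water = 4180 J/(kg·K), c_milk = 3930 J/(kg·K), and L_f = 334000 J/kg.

T_f ≈ 28.8 °C

Taking heat into each body as positive, Σ m c ΔT = 0:
fusion: m_ice L_f = 0.0418×334000 = 13961; meltwater 0→T: 0.0418×4180×T = 174.72 T; milk: 3827.8(T − 33.8)
4002.5 T = 129380 − 13961 = 115419
T ≈ 28.84 °C (positive, so assuming full melt was valid).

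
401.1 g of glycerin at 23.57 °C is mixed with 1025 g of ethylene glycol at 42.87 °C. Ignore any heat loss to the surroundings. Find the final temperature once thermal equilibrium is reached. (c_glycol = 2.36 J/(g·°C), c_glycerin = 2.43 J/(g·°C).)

T_f ≈ 37.3 °C

Heat lost by the glycol equals heat gained by the glycerin:
1025·2.36·(42.87 − T) = 401.1·2.43·(T − 23.57)
2419(42.87 − T) = 974.67(T − 23.57)
3393.7 T = 126676  ⇒  T ≈ 37.33 °C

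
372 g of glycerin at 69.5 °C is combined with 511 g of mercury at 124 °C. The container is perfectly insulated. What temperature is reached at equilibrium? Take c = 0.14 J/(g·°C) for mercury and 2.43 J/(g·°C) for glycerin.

T_f ≈ 73.5 °C

T_f = Σ m_i c_i T_i / Σ m_i c_i:
T_f = (71.54×124 + 903.96×69.5) / (71.54 + 903.96)
    = 71696 / 975.5 ≈ 73.50 °C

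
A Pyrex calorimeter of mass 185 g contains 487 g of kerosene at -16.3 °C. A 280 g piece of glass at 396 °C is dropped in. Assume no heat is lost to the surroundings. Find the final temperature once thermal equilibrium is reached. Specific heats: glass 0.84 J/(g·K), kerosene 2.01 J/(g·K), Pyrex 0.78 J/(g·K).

T_f is the heat-capacity-weighted average of the initial temperatures:
T_f = (235.2×396 + 978.87×(-16.3) + 144.3×(-16.3)) / (235.2 + 978.87 + 144.3)
    = 74832 / 1358.4 ≈ 55.09 °C

T_f ≈ 55.1 °C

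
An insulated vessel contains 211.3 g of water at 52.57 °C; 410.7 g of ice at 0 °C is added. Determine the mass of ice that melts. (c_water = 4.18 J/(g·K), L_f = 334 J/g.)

Cooling the water to 0 °C releases 211.3·4.18·52.57 = 46432 J.
Fully melting the ice requires m_ice L_f = 410.7·334 = 137174 J.
That's not enough to melt it all — equilibrium is at 0 °C with ice remaining.
m_melted·334 = 46432  ⇒  m_melted ≈ 139 g.

m_melted ≈ 139 g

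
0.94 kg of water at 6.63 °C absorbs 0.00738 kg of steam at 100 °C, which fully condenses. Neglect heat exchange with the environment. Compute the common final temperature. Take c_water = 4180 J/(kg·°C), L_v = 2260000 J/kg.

T_f ≈ 11.6 °C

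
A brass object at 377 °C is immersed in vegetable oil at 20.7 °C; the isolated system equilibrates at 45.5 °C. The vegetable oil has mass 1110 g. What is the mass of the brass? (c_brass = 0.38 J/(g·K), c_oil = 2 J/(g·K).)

m ≈ 437 g

Let T be the final temperature. ΣQ_i = 0:
m·0.38·(45.5 − 377) + 1110·2·(45.5 − 20.7) = 0
-125.97 m = -55056
m = -55056/-125.97 ≈ 437.1 g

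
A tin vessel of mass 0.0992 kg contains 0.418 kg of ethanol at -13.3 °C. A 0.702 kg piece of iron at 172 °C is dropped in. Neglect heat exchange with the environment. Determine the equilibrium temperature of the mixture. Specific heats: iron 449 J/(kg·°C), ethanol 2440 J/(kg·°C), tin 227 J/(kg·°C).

T_f ≈ 29.7 °C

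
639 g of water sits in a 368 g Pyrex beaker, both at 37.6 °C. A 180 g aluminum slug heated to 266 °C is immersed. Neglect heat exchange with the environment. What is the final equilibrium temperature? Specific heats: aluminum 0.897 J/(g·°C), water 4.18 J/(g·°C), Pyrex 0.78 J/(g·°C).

Heat gained plus heat lost sum to zero:
180×0.897×(T − 266) + 639×4.18×(T − 37.6) + 368×0.78×(T − 37.6) = 0
161.46(T − 266) + 2671(T − 37.6) + 287.04(T − 37.6) = 0
3119.5 T = 154171
T ≈ 49.42 °C

T_f ≈ 49.4 °C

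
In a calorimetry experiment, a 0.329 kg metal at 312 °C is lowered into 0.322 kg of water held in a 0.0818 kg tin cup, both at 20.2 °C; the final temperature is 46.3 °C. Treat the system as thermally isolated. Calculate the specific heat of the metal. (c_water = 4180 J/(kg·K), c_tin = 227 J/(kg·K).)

c ≈ 407 J/(kg·K)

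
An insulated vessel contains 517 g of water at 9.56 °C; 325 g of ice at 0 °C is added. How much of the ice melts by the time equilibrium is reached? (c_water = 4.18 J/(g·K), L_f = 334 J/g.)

Water can give up m c ΔT = 517×4.18×9.56 = 20660 J before reaching 0 °C.
Fully melting the ice requires m_ice L_f = 325×334 = 108550 J.
20660 J < 108550 J, so only part of the ice melts and the system sits at 0 °C.
m_melted×334 = 20660  ⇒  m_melted ≈ 61.86 g.

m_melted ≈ 61.9 g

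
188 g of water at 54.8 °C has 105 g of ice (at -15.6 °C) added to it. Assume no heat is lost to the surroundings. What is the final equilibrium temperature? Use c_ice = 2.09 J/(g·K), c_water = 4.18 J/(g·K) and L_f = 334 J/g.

Energy conservation, ΣQ = 0:
warm ice to 0 °C: 105·2.09·(0 − (-15.6)) = 3423.4; fusion: m_ice L_f = 105·334 = 35070; meltwater 0→T: 105·4.18·T = 438.9 T; water cools: 188·4.18·(T − 54.8) = 785.84(T − 54.8)
1224.7 T = 43064 − 38493 = 4570.6
T ≈ 3.73 °C — above 0 °C, consistent with complete melting.

T_f ≈ 3.7 °C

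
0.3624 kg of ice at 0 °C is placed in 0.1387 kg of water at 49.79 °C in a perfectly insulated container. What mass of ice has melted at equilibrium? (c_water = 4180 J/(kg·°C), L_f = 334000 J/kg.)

Water can give up m c ΔT = 0.1387·4180·49.79 = 28867 J before reaching 0 °C.
Fully melting the ice requires m_ice L_f = 0.3624·334000 = 121042 J.
Since 28867 < 121042 J, not all the ice melts; equilibrium is at 0 °C.
m_melted·334000 = 28867  ⇒  m_melted ≈ 0.08643 kg.

m_melted ≈ 0.0864 kg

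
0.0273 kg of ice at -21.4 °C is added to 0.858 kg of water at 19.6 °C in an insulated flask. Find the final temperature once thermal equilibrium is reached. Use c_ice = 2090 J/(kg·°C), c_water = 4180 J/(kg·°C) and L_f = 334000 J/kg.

Sum of m c ΔT and latent-heat terms is zero:
ice -21.4→0 °C: 0.0273×2090×21.4 = 1221
  latent heat to melt: 0.0273×334000 = 9118.2
  meltwater 0→T: 0.0273×4180×T = 114.11 T
  water: 3586.4(T − 19.6)
3700.6 T = 70294 − 10339 = 59955
T ≈ 16.20 °C — above 0 °C, consistent with complete melting.

T_f ≈ 16.2 °C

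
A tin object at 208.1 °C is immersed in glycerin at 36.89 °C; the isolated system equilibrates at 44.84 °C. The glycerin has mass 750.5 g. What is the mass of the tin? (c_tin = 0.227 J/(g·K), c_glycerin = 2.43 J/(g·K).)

Let T be the final temperature. ΣQ_i = 0:
m·0.227·(44.84 − 208.1) + 750.5·2.43·(44.84 − 36.89) = 0
-37.06 m = -14499
m = -14499/-37.06 ≈ 391.2 g

m ≈ 391 g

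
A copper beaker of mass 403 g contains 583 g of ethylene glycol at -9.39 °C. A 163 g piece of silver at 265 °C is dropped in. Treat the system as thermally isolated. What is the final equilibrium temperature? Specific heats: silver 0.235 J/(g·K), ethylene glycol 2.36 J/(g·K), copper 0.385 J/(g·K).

Heat gained plus heat lost sum to zero:
163×0.235×(T − 265) + 583×2.36×(T − (-9.39)) + 403×0.385×(T − (-9.39)) = 0
38.3(T − 265) + 1375.9(T − (-9.39)) + 155.16(T − (-9.39)) = 0
(38.3 + 1375.9 + 155.16) T = 38.3×265 + 1375.9×(-9.39) + 155.16×(-9.39)
T = -4225.6 / 1569.3 = -2.69 °C

T_f ≈ -2.7 °C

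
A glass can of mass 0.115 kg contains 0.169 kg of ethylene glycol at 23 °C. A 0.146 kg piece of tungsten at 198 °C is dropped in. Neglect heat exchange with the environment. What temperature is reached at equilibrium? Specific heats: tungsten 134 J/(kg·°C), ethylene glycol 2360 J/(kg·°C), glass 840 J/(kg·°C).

T_f ≈ 29.6 °C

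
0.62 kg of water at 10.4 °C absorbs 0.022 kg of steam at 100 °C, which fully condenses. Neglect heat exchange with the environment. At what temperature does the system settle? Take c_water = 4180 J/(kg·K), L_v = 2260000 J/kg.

T_f ≈ 32.0 °C

Let T be the final temperature. ΣQ_i = 0:
condense steam: −0.022·2260000 = −49720; condensate cools 100→T: 0.022·4180·(T − 100) = 91.96(T − 100); water warms: 0.62·4180·(T − 10.4) = 2591.6(T − 10.4)
2683.6 T = 49720 + 9196 + 26953 = 85869
T ≈ 32.00 °C — below 100 °C, confirming all the steam condensed.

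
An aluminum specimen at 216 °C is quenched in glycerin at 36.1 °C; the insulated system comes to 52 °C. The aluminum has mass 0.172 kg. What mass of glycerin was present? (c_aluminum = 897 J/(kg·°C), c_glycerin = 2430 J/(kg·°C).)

|Q_aluminum| = |Q_glycerin|:
0.172×897×(216 − 52) = m×2430×(52 − 36.1)
38637 m = 25303  ⇒  m ≈ 0.6549 kg

m ≈ 0.655 kg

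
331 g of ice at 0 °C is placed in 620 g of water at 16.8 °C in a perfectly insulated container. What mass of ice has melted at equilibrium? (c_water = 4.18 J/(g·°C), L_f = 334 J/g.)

Cooling the water to 0 °C releases 620·4.18·16.8 = 43539 J.
Fully melting the ice requires m_ice L_f = 331·334 = 110554 J.
Since 43539 < 110554 J, not all the ice melts; equilibrium is at 0 °C.
Mass melted = 43539/334 ≈ 130.4 g.

m_melted ≈ 130 g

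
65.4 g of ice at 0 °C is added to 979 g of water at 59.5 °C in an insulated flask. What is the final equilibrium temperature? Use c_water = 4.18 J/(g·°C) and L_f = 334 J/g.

Energy balance with sensible and latent terms:
latent heat to melt: 65.4×334 = 21844; meltwater 0→T: 65.4×4.18×T = 273.37 T; water: 4092.2(T − 59.5)
4365.6 T = 243487 − 21844 = 221643
T ≈ 50.77 °C. Since T > 0 °C, the all-ice-melts assumption holds.

T_f ≈ 50.8 °C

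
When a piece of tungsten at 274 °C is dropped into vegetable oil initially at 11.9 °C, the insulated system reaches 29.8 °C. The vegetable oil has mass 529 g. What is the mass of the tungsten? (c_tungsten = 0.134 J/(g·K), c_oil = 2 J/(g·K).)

m ≈ 579 g

Heat gained plus heat lost sum to zero:
m·0.134·(29.8 − 274) + 529·2·(29.8 − 11.9) = 0
-32.72 m = -18938
m = -18938/-32.72 ≈ 578.7 g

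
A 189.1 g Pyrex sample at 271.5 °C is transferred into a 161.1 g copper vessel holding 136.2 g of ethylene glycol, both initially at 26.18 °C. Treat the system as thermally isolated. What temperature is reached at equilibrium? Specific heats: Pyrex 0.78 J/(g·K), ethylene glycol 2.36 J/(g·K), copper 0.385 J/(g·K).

T_f ≈ 94.3 °C

Net heat exchanged in the isolated system is zero:
189.1·0.78·(T − 271.5) + 136.2·2.36·(T − 26.18) + 161.1·0.385·(T − 26.18) = 0
(147.5 + 321.43 + 62.02) T = 147.5·271.5 + 321.43·26.18 + 62.02·26.18
T = 50085/530.95 ≈ 94.33 °C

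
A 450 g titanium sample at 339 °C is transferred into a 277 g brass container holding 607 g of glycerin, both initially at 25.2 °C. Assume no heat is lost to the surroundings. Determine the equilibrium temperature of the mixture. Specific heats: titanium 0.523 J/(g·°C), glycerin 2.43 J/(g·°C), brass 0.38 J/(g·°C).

Energy conservation, ΣQ = 0:
450·0.523·(T − 339) + 607·2.43·(T − 25.2) + 277·0.38·(T − 25.2) = 0
235.35(T − 339) + 1475(T − 25.2) + 105.26(T − 25.2) = 0
(235.35 + 1475 + 105.26) T = 235.35·339 + 1475·25.2 + 105.26·25.2
T ≈ 65.88 °C

T_f ≈ 65.9 °C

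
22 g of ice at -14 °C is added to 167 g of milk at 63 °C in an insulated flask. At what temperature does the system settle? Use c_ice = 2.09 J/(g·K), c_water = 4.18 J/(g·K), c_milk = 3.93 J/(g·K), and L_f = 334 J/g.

T_f ≈ 44.6 °C

Heat gained plus heat lost sum to zero:
warm ice to 0 °C: 22·2.09·(0 − (-14)) = 643.72; latent heat to melt: 22·334 = 7348; warm the meltwater: 91.96 T; milk cools: 167·3.93·(T − 63) = 656.31(T − 63)
748.27 T = 41348 − 7991.7 = 33356
T ≈ 44.58 °C — above 0 °C, consistent with complete melting.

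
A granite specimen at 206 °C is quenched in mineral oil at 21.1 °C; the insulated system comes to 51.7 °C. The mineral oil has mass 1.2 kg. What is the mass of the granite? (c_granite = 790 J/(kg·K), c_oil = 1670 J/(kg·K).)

|Q_granite| = |Q_oil|:
m·790·(206 − 51.7) = 1.2·1670·(51.7 − 21.1)
121897 m = 61322  ⇒  m ≈ 0.5031 kg

m ≈ 0.503 kg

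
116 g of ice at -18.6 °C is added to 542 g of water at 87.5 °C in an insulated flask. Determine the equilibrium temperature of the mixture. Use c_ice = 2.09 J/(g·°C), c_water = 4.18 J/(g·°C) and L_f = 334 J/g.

T_f ≈ 56.3 °C

Energy balance with sensible and latent terms:
warm ice to 0 °C: 116×2.09×(0 − (-18.6)) = 4509.4
  latent heat to melt: 116×334 = 38744
  warm the meltwater: 484.88 T
  water cools: 542×4.18×(T − 87.5) = 2265.6(T − 87.5)
2750.4 T = 198236 − 43253 = 154983
T ≈ 56.35 °C (positive, so assuming full melt was valid).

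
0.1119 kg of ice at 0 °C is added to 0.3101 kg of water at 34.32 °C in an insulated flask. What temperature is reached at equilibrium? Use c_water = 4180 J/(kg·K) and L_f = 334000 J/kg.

T_f ≈ 4.0 °C

Conservation of energy gives ΣQ = 0:
melt ice: 0.1119×334000 = 37375; meltwater 0→T: 0.1119×4180×T = 467.74 T; water: 1296.2(T − 34.32)
1764 T = 44486 − 37375 = 7111.6
T ≈ 4.03 °C. Since T > 0 °C, the all-ice-melts assumption holds.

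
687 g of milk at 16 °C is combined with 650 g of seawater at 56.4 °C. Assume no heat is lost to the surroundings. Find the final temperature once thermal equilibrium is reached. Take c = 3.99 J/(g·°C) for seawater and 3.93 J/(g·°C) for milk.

T_f ≈ 35.8 °C

Let T be the final temperature. ΣQ_i = 0:
650·3.99·(T − 56.4) + 687·3.93·(T − 16) = 0
2593.5(T − 56.4) + 2699.9(T − 16) = 0
(2593.5 + 2699.9) T = 2593.5·56.4 + 2699.9·16
T = 189472/5293.4 ≈ 35.79 °C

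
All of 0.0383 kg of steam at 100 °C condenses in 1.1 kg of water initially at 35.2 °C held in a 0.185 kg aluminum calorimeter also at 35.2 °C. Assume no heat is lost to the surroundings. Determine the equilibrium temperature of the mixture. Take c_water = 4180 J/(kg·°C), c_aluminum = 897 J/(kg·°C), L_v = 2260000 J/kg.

T_f ≈ 54.9 °C

Heat gained plus heat lost sum to zero:
latent heat released on condensation: 0.0383×2260000 = 86558; condensed water 100 °C→T: 160.09(T − 100); original water: 4598(T − 35.2); aluminum cup: 0.185×897×(T − 35.2) = 165.94(T − 35.2)
4924 T = 86558 + 16009 + 167691 = 270258
T ≈ 54.89 °C — below 100 °C, confirming all the steam condensed.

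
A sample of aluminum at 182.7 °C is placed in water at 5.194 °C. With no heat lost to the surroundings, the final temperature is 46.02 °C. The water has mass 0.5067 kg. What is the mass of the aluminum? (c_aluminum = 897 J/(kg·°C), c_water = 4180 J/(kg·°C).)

Setting the total heat transfer to zero:
m×897×(46.02 − 182.7) + 0.5067×4180×(46.02 − 5.194) = 0
-122602 m = -86470
m = -86470/-122602 ≈ 0.7053 kg

m ≈ 0.705 kg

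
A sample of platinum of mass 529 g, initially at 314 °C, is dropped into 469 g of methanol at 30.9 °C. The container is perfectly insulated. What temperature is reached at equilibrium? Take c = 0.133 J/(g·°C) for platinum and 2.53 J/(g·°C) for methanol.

T_f ≈ 46.7 °C

T_f = Σ m_i c_i T_i / Σ m_i c_i:
T_f = (70.36×314 + 1186.6×30.9) / (70.36 + 1186.6)
    = 58757 / 1256.9 ≈ 46.75 °C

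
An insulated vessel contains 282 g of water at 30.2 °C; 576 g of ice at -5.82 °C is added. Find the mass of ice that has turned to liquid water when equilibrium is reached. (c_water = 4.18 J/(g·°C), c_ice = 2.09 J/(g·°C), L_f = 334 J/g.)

Heat available from the water dropping to 0 °C: 282·4.18·30.2 = 35599 J.
Warming the ice to 0 °C takes 576·2.09·5.82 = 7006.3 J, leaving 28592 J for melting.
To melt every bit of ice: 576·334 = 192384 J.
That's not enough to melt it all — equilibrium is at 0 °C with ice remaining.
m_melt = 28592 / L_f = 85.61 g.

m_melted ≈ 85.6 g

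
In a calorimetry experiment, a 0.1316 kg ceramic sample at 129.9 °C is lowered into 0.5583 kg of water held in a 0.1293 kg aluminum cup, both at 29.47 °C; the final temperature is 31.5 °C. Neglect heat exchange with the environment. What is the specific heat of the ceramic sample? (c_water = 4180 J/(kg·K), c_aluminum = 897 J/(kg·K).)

Taking heat into each body as positive, Σ m c ΔT = 0:
0.1316×c×(31.5 − 129.9) + 0.5583×4180×(31.5 − 29.47) + 0.1293×897×(31.5 − 29.47) = 0
-12.95 c = -4972.8
c = -4972.8/-12.95 ≈ 384 J/(kg·K)

c ≈ 384 J/(kg·K)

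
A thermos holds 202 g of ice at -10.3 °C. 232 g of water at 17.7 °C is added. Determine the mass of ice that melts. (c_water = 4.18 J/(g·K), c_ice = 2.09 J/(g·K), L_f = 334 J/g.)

m_melted ≈ 38.4 g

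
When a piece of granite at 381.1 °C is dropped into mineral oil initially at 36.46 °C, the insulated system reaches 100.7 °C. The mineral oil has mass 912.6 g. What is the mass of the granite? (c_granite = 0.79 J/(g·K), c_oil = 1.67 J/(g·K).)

Energy conservation, ΣQ = 0:
m×0.79×(100.7 − 381.1) + 912.6×1.67×(100.7 − 36.46) = 0
-221.52 m = -97904
m = -97904/-221.52 ≈ 442 g

m ≈ 442 g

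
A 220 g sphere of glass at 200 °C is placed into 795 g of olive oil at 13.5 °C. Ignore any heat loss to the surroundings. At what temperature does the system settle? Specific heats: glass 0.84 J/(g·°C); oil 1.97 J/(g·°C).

T_f ≈ 33.2 °C

Net heat exchanged in the isolated system is zero:
220·0.84·(T − 200) + 795·1.97·(T − 13.5) = 0
184.8(T − 200) + 1566.2(T − 13.5) = 0
(184.8 + 1566.2) T = 184.8·200 + 1566.2·13.5
T = 58103/1751 ≈ 33.18 °C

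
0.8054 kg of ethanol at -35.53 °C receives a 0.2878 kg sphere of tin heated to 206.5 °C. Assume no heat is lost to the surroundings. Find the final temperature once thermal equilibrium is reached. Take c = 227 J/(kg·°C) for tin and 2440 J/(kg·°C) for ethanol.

Let T be the final temperature. ΣQ_i = 0:
0.2878×227×(T − 206.5) + 0.8054×2440×(T − (-35.53)) = 0
65.33(T − 206.5) + 1965.2(T − (-35.53)) = 0
2030.5 T = -56332
T ≈ -27.74 °C

T_f ≈ -27.7 °C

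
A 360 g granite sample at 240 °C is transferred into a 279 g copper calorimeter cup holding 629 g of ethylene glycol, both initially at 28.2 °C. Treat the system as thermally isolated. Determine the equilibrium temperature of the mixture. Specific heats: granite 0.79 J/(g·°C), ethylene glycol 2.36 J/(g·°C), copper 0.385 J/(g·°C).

T_f ≈ 60.3 °C

Setting the total heat transfer to zero:
360·0.79·(T − 240) + 629·2.36·(T − 28.2) + 279·0.385·(T − 28.2) = 0
284.4(T − 240) + 1484.4(T − 28.2) + 107.42(T − 28.2) = 0
1876.3 T = 113146
T ≈ 60.30 °C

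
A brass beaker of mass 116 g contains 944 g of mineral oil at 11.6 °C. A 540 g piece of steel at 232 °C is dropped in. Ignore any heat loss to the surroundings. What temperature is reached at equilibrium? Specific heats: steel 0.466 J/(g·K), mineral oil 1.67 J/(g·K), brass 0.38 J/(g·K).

T_f ≈ 41.2 °C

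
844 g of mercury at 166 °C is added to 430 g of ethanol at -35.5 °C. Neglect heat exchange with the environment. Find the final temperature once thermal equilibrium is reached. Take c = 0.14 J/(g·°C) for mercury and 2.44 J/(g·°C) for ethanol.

T_f ≈ -15.1 °C

Energy conservation, ΣQ = 0:
844×0.14×(T − 166) + 430×2.44×(T − (-35.5)) = 0
1167.4 T = -17632
T = -17632 / 1167.4 = -15.1 °C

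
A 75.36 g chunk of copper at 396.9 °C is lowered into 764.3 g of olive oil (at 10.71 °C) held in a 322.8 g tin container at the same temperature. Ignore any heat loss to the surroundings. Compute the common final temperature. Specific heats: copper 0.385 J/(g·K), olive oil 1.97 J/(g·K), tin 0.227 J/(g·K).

Let T be the final temperature. ΣQ_i = 0:
75.36*0.385*(T − 396.9) + 764.3*1.97*(T − 10.71) + 322.8*0.227*(T − 10.71) = 0
1608 T = 28426
T = 28426 / 1608 = 17.7 °C

T_f ≈ 17.7 °C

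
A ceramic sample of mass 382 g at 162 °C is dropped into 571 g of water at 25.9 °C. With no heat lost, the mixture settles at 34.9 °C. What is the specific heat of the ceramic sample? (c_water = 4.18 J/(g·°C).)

Heat lost by the ceramic sample = heat gained by the water:
382×c×(162 − 34.9) = 571×4.18×(34.9 − 25.9)
48552 c = 21481  ⇒  c ≈ 0.4424 J/(g·°C)

c ≈ 0.442 J/(g·°C)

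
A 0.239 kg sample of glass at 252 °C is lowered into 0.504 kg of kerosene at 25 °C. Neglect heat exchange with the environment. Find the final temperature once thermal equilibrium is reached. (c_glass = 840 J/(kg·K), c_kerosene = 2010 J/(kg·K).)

Net heat exchanged in the isolated system is zero:
0.239×840×(T − 252) + 0.504×2010×(T − 25) = 0
200.76(T − 252) + 1013(T − 25) = 0
(200.76 + 1013) T = 200.76×252 + 1013×25
T = 75918/1213.8 ≈ 62.55 °C

T_f ≈ 62.5 °C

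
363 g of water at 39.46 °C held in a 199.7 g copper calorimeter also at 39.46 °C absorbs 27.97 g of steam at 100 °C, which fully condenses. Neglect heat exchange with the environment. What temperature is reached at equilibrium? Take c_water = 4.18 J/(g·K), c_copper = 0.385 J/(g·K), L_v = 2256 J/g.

Heat gained plus heat lost sum to zero:
condense steam: −27.97·2256 = −63100; condensed water 100 °C→T: 116.91(T − 100); original water: 1517.3(T − 39.46); cup: 76.88(T − 39.46)
1711.1 T = 63100 + 11691 + 62908 = 137700
T ≈ 80.47 °C, under the boiling point, so the assumption holds.

T_f ≈ 80.5 °C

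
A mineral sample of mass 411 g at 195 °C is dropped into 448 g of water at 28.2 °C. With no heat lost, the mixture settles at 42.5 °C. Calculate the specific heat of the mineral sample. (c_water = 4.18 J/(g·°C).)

m_s c (T_s − T_f) = m_water c_water (T_f − T_0):
411·c·(195 − 42.5) = 448·4.18·(42.5 − 28.2)
62678 c = 26779  ⇒  c ≈ 0.4272 J/(g·°C)

c ≈ 0.427 J/(g·°C)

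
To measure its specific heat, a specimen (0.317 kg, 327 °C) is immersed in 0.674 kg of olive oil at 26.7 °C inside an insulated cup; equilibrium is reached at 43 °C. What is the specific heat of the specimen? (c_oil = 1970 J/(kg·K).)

c ≈ 240 J/(kg·K)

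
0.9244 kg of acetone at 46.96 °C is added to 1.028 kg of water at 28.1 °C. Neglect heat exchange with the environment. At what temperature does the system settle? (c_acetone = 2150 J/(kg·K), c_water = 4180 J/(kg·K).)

T_f ≈ 34.1 °C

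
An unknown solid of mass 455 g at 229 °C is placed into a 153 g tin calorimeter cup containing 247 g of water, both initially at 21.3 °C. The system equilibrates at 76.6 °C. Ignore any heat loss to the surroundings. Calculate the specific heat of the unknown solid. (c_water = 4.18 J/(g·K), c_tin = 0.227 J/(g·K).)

Conservation of energy gives ΣQ = 0:
455×c×(76.6 − 229) + 247×4.18×(76.6 − 21.3) + 153×0.227×(76.6 − 21.3) = 0
-69342 c = -59016
c = -59016/-69342 ≈ 0.8511 J/(g·K)

c ≈ 0.851 J/(g·K)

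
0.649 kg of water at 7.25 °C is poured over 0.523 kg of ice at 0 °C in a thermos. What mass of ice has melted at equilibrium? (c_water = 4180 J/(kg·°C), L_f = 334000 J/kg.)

Water can give up m c ΔT = 0.649·4180·7.25 = 19668 J before reaching 0 °C.
Melting all 0.523 kg of ice would need 0.523·334000 = 174682 J.
That's not enough to melt it all — equilibrium is at 0 °C with ice remaining.
Mass melted = 19668/334000 ≈ 0.05889 kg.

m_melted ≈ 0.0589 kg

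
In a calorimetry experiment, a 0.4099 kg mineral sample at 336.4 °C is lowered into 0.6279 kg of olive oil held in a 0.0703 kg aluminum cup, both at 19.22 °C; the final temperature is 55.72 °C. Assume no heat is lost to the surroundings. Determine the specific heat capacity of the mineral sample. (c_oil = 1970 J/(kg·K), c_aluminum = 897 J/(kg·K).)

c ≈ 412 J/(kg·K)

Net heat exchanged in the isolated system is zero:
0.4099·c·(55.72 − 336.4) + 0.6279·1970·(55.72 − 19.22) + 0.0703·897·(55.72 − 19.22) = 0
-115.05 c = -47451
c = -47451/-115.05 ≈ 412.4 J/(kg·K)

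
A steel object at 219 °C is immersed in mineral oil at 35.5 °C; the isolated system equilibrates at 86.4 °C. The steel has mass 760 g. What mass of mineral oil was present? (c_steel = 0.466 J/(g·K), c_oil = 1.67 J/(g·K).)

|Q_steel| = |Q_oil|:
760×0.466×(219 − 86.4) = m×1.67×(86.4 − 35.5)
85 m = 46962  ⇒  m ≈ 552.5 g

m ≈ 552 g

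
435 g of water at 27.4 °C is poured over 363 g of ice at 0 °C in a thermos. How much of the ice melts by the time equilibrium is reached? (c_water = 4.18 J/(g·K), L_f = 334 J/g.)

m_melted ≈ 149 g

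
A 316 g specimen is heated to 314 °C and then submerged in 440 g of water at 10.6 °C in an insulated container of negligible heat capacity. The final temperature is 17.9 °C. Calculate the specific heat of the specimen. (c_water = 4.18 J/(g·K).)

c ≈ 0.143 J/(g·K)

Heat lost by the specimen = heat gained by the water:
316·c·(314 − 17.9) = 440·4.18·(17.9 − 10.6)
93568 c = 13426  ⇒  c ≈ 0.1435 J/(g·K)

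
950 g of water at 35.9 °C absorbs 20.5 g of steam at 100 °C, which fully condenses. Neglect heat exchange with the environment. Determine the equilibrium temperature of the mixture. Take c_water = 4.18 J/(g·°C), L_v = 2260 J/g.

T_f ≈ 48.7 °C

Taking heat into each body as positive, Σ m c ΔT = 0:
steam→water at 100 °C releases m L_v = 20.5·2260 = 46330
  condensed water 100 °C→T: 85.69(T − 100)
  water warms: 950·4.18·(T − 35.9) = 3971(T − 35.9)
4056.7 T = 46330 + 8569 + 142559 = 197458
T ≈ 48.67 °C (< 100 °C, so full condensation is consistent).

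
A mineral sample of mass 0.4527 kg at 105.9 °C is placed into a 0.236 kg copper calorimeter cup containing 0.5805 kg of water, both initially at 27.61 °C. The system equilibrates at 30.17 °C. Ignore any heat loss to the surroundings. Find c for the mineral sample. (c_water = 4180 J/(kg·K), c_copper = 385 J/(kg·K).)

Taking heat into each body as positive, Σ m c ΔT = 0:
0.4527×c×(30.17 − 105.9) + 0.5805×4180×(30.17 − 27.61) + 0.236×385×(30.17 − 27.61) = 0
-34.28 c = -6444.4
c = -6444.4/-34.28 ≈ 188 J/(kg·K)

c ≈ 188 J/(kg·K)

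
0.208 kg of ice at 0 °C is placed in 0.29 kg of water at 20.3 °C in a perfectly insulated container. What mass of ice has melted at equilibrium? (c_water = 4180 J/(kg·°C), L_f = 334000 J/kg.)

Heat available from the water dropping to 0 °C: 0.29×4180×20.3 = 24608 J.
Melting all 0.208 kg of ice would need 0.208×334000 = 69472 J.
24608 J < 69472 J, so only part of the ice melts and the system sits at 0 °C.
Mass melted = 24608/334000 ≈ 0.07368 kg.

m_melted ≈ 0.0737 kg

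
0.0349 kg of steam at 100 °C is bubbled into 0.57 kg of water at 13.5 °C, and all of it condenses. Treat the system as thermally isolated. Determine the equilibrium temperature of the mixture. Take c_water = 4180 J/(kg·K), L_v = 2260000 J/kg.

T_f ≈ 49.7 °C

Setting the total heat transfer to zero:
latent heat released on condensation: 0.0349·2260000 = 78874; condensate cools 100→T: 0.0349·4180·(T − 100) = 145.88(T − 100); original water: 2382.6(T − 13.5)
2528.5 T = 78874 + 14588 + 32165 = 125627
T ≈ 49.68 °C, under the boiling point, so the assumption holds.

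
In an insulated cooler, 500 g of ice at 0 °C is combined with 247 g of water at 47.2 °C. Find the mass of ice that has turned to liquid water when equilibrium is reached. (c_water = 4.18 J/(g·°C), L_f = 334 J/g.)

m_melted ≈ 146 g

Heat available from the water dropping to 0 °C: 247×4.18×47.2 = 48732 J.
To melt every bit of ice: 500×334 = 167000 J.
That's not enough to melt it all — equilibrium is at 0 °C with ice remaining.
m_melted×334 = 48732  ⇒  m_melted ≈ 145.9 g.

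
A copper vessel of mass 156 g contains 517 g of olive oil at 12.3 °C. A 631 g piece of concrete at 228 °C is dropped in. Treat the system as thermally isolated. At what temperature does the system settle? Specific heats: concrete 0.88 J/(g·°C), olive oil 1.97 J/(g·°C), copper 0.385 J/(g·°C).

T_f ≈ 85.6 °C

Energy conservation, ΣQ = 0:
631·0.88·(T − 228) + 517·1.97·(T − 12.3) + 156·0.385·(T − 12.3) = 0
555.28(T − 228) + 1018.5(T − 12.3) + 60.06(T − 12.3) = 0
(555.28 + 1018.5 + 60.06) T = 555.28·228 + 1018.5·12.3 + 60.06·12.3
T = 139870 / 1633.8 = 85.6 °C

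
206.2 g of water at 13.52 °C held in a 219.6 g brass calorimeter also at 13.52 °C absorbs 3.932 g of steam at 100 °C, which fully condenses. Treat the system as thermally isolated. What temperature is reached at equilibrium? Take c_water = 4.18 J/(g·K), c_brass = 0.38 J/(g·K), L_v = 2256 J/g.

T_f ≈ 24.2 °C

Heat gained plus heat lost sum to zero:
condense steam: −3.932×2256 = −8870.6
  condensed water 100 °C→T: 16.44(T − 100)
  water warms: 206.2×4.18×(T − 13.52) = 861.92(T − 13.52)
  cup: 83.45(T − 13.52)
961.8 T = 8870.6 + 1643.6 + 12781 = 23295
T ≈ 24.22 °C — below 100 °C, confirming all the steam condensed.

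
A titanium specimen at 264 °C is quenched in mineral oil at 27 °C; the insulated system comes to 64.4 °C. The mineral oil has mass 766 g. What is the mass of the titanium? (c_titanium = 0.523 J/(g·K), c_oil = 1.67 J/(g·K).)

m ≈ 458 g

|Q_titanium| = |Q_oil|:
m×0.523×(264 − 64.4) = 766×1.67×(64.4 − 27)
104.39 m = 47843  ⇒  m ≈ 458.3 g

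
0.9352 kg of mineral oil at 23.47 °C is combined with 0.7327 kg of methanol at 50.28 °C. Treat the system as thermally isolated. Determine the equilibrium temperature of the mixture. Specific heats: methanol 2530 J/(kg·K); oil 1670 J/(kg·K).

|Q_methanol| = |Q_oil|:
0.7327*2530*(50.28 − T) = 0.9352*1670*(T − 23.47)
1853.7(50.28 − T) = 1561.8(T − 23.47)
3415.5 T = 129861  ⇒  T ≈ 38.02 °C

T_f ≈ 38.0 °C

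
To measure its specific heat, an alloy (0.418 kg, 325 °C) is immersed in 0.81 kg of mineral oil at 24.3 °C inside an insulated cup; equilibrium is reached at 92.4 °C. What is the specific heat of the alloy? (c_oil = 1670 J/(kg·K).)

m_s c (T_s − T_f) = m_oil c_oil (T_f − T_0):
0.418×c×(325 − 92.4) = 0.81×1670×(92.4 − 24.3)
97.23 c = 92119  ⇒  c ≈ 947.5 J/(kg·K)

c ≈ 947 J/(kg·K)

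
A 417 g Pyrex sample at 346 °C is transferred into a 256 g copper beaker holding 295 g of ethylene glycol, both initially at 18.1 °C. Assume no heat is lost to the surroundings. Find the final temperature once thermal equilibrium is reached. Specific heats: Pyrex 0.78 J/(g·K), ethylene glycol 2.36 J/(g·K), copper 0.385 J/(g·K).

Conservation of energy gives ΣQ = 0:
417*0.78*(T − 346) + 295*2.36*(T − 18.1) + 256*0.385*(T − 18.1) = 0
(325.26 + 696.2 + 98.56) T = 325.26*346 + 696.2*18.1 + 98.56*18.1
T = 126925/1120 ≈ 113.32 °C

T_f ≈ 113.3 °C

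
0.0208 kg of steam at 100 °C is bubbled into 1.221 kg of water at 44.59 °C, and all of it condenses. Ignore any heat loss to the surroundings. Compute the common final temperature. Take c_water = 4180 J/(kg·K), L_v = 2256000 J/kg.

T_f ≈ 54.6 °C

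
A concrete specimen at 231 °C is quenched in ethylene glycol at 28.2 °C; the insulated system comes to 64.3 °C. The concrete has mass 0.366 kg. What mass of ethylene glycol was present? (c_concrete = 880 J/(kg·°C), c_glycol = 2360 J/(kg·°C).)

m ≈ 0.63 kg

Let T be the final temperature. ΣQ_i = 0:
0.366·880·(64.3 − 231) + m·2360·(64.3 − 28.2) = 0
85196 m = 53691
m = 53691/85196 ≈ 0.6302 kg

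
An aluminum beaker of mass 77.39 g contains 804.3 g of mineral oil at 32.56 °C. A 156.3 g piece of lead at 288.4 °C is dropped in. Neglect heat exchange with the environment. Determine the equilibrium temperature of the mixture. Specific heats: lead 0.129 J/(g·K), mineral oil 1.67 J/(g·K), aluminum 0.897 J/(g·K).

Taking heat into each body as positive, Σ m c ΔT = 0:
156.3×0.129×(T − 288.4) + 804.3×1.67×(T − 32.56) + 77.39×0.897×(T − 32.56) = 0
(20.16 + 1343.2 + 69.42) T = 20.16×288.4 + 1343.2×32.56 + 69.42×32.56
T ≈ 36.16 °C

T_f ≈ 36.2 °C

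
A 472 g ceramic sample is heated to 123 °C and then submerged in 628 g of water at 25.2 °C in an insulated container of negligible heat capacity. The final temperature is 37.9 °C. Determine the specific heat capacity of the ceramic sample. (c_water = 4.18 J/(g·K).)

c ≈ 0.83 J/(g·K)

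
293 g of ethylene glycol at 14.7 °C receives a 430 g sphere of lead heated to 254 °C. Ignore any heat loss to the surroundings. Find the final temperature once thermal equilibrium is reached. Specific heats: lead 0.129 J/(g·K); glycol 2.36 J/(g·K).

T_f ≈ 32.5 °C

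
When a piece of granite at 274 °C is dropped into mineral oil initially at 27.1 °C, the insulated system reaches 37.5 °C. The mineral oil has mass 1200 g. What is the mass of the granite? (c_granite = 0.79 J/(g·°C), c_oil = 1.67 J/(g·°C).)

m ≈ 112 g

Taking heat into each body as positive, Σ m c ΔT = 0:
m·0.79·(37.5 − 274) + 1200·1.67·(37.5 − 27.1) = 0
-186.84 m = -20842
m = -20842/-186.84 ≈ 111.6 g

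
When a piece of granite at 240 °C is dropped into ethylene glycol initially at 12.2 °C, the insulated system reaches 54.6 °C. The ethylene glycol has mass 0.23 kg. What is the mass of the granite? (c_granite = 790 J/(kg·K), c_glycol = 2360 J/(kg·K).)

Heat gained plus heat lost sum to zero:
m·790·(54.6 − 240) + 0.23·2360·(54.6 − 12.2) = 0
-146466 m = -23015
m = -23015/-146466 ≈ 0.1571 kg

m ≈ 0.157 kg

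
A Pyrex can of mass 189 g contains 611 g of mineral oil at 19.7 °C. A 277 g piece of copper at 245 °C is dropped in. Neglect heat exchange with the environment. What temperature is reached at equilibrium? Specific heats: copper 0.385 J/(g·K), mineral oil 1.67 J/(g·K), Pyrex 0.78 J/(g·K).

T_f ≈ 38.6 °C

Energy conservation, ΣQ = 0:
277×0.385×(T − 245) + 611×1.67×(T − 19.7) + 189×0.78×(T − 19.7) = 0
106.64(T − 245) + 1020.4(T − 19.7) + 147.42(T − 19.7) = 0
1274.4 T = 49133
T = 49133/1274.4 ≈ 38.55 °C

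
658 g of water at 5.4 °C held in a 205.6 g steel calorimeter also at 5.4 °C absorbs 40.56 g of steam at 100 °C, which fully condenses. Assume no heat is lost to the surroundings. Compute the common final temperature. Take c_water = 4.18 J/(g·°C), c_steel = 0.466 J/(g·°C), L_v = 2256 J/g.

Conservation of energy gives ΣQ = 0:
steam→water at 100 °C releases m L_v = 40.56×2256 = 91503; condensate cools 100→T: 40.56×4.18×(T − 100) = 169.54(T − 100); original water: 2750.4(T − 5.4); steel cup: 205.6×0.466×(T − 5.4) = 95.81(T − 5.4)
3015.8 T = 91503 + 16954 + 15370 = 123827
T ≈ 41.06 °C (< 100 °C, so full condensation is consistent).

T_f ≈ 41.1 °C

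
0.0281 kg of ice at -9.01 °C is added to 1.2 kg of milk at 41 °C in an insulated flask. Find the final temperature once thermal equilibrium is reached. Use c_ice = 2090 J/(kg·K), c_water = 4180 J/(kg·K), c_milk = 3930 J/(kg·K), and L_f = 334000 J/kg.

T_f ≈ 38.0 °C

Sum of m c ΔT and latent-heat terms is zero:
ice -9.01→0 °C: 0.0281·2090·9.01 = 529.15
  latent heat to melt: 0.0281·334000 = 9385.4
  warm the meltwater: 117.46 T
  milk cools: 1.2·3930·(T − 41) = 4716(T − 41)
4833.5 T = 193356 − 9914.5 = 183441
T ≈ 37.95 °C. Since T > 0 °C, the all-ice-melts assumption holds.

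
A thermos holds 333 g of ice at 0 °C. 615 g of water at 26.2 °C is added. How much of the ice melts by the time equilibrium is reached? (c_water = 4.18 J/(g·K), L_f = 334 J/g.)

Water can give up m c ΔT = 615×4.18×26.2 = 67352 J before reaching 0 °C.
Fully melting the ice requires m_ice L_f = 333×334 = 111222 J.
67352 J < 111222 J, so only part of the ice melts and the system sits at 0 °C.
m_melted×334 = 67352  ⇒  m_melted ≈ 201.7 g.

m_melted ≈ 202 g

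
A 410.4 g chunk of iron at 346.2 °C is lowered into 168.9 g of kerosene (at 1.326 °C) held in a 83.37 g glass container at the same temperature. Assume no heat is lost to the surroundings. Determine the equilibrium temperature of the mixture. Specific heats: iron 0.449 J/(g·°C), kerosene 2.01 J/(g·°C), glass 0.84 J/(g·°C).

T_f ≈ 108.4 °C

T_f = Σ m_i c_i T_i / Σ m_i c_i:
T_f = (184.27*346.2 + 339.49*1.326 + 70.03*1.326) / (184.27 + 339.49 + 70.03)
    = 64337 / 593.79 ≈ 108.35 °C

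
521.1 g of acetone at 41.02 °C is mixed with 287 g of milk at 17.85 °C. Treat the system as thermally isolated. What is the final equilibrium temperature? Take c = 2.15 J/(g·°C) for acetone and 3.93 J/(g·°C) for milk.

Setting the total heat transfer to zero:
521.1*2.15*(T − 41.02) + 287*3.93*(T − 17.85) = 0
(1120.4 + 1127.9) T = 1120.4*41.02 + 1127.9*17.85
T ≈ 29.40 °C

T_f ≈ 29.4 °C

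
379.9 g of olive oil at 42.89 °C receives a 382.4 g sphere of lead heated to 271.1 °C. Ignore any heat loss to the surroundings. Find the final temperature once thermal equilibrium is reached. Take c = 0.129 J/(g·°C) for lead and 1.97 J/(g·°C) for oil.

T_f ≈ 57.0 °C

Heat lost by the lead equals heat gained by the oil:
382.4×0.129×(271.1 − T) = 379.9×1.97×(T − 42.89)
49.33(271.1 − T) = 748.4(T − 42.89)
797.73 T = 45472  ⇒  T ≈ 57.00 °C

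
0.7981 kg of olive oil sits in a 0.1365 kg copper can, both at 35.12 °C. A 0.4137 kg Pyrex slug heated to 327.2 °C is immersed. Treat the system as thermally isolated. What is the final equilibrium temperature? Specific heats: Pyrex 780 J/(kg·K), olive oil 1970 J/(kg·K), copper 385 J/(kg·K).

T_f ≈ 83.5 °C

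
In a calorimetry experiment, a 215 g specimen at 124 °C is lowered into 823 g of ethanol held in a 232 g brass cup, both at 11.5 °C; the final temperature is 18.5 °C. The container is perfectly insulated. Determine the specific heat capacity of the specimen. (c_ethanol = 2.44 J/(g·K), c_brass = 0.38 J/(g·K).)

c ≈ 0.647 J/(g·K)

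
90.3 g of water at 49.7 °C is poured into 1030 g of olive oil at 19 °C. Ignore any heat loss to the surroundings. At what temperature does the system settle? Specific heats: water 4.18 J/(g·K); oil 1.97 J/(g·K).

T_f ≈ 23.8 °C

T_f = Σ m_i c_i T_i / Σ m_i c_i:
T_f = (377.45·49.7 + 2029.1·19) / (377.45 + 2029.1)
    = 57312 / 2406.6 ≈ 23.82 °C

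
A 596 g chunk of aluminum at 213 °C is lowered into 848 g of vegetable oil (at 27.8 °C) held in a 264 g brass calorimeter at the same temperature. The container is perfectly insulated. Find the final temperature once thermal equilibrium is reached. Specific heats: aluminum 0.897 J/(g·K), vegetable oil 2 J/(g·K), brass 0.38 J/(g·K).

T_f ≈ 70.3 °C

Net heat exchanged in the isolated system is zero:
596*0.897*(T − 213) + 848*2*(T − 27.8) + 264*0.38*(T − 27.8) = 0
2330.9 T = 163810
T ≈ 70.28 °C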